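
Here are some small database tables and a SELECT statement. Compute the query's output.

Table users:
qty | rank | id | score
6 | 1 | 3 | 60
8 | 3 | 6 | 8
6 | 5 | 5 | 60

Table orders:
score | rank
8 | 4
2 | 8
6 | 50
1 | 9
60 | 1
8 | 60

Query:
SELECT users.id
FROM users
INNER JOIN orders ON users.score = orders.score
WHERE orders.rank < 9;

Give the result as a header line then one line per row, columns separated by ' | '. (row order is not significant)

== RESULT ==
users.id
3
6
5

Derivation:
After JOIN orders (4 rows):
users.qty | users.rank | users.id | users.score | orders.score | orders.rank
6 | 1 | 3 | 60 | 60 | 1
8 | 3 | 6 | 8 | 8 | 4
8 | 3 | 6 | 8 | 8 | 60
6 | 5 | 5 | 60 | 60 | 1
After WHERE (3 rows):
users.qty | users.rank | users.id | users.score | orders.score | orders.rank
6 | 1 | 3 | 60 | 60 | 1
8 | 3 | 6 | 8 | 8 | 4
6 | 5 | 5 | 60 | 60 | 1
After SELECT (3 rows):
users.id
3
6
5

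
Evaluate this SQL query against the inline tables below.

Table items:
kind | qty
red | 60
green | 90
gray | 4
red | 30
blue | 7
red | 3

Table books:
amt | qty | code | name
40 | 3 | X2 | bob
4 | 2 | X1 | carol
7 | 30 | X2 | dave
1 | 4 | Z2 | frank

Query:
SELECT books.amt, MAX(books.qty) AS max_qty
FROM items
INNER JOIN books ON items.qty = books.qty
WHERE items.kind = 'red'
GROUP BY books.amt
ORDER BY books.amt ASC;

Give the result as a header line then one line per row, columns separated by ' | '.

After JOIN books (3 rows):
items.kind | items.qty | books.amt | books.qty | books.code | books.name
gray | 4 | 1 | 4 | Z2 | frank
red | 30 | 7 | 30 | X2 | dave
red | 3 | 40 | 3 | X2 | bob
After WHERE (2 rows):
items.kind | items.qty | books.amt | books.qty | books.code | books.name
red | 30 | 7 | 30 | X2 | dave
red | 3 | 40 | 3 | X2 | bob
After GROUP BY (2 rows):
books.amt | max_qty
7 | 30
40 | 3
After ORDER BY (2 rows):
books.amt | max_qty
7 | 30
40 | 3

== RESULT ==
books.amt | max_qty
7 | 30
40 | 3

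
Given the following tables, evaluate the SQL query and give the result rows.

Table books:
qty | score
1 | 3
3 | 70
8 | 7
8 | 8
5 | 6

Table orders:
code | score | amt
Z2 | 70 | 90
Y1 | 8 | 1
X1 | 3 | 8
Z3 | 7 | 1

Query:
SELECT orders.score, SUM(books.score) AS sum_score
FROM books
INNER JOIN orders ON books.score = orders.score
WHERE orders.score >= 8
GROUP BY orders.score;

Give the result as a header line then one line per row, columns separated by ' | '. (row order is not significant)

== RESULT ==
orders.score | sum_score
70 | 70
8 | 8

Derivation:
After JOIN orders (4 rows):
books.qty | books.score | orders.code | orders.score | orders.amt
1 | 3 | X1 | 3 | 8
3 | 70 | Z2 | 70 | 90
8 | 7 | Z3 | 7 | 1
8 | 8 | Y1 | 8 | 1
After WHERE (2 rows):
books.qty | books.score | orders.code | orders.score | orders.amt
3 | 70 | Z2 | 70 | 90
8 | 8 | Y1 | 8 | 1
After GROUP BY (2 rows):
orders.score | sum_score
70 | 70
8 | 8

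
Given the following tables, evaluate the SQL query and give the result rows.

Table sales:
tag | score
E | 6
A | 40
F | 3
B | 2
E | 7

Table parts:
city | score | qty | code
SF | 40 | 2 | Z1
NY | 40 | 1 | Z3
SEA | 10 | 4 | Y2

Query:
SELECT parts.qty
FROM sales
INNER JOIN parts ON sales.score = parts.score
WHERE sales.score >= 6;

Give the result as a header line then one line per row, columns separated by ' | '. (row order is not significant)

== RESULT ==
parts.qty
2
1

Derivation:
After JOIN parts (2 rows):
sales.tag | sales.score | parts.city | parts.score | parts.qty | parts.code
A | 40 | SF | 40 | 2 | Z1
A | 40 | NY | 40 | 1 | Z3
After WHERE (2 rows):
sales.tag | sales.score | parts.city | parts.score | parts.qty | parts.code
A | 40 | SF | 40 | 2 | Z1
A | 40 | NY | 40 | 1 | Z3
After SELECT (2 rows):
parts.qty
2
1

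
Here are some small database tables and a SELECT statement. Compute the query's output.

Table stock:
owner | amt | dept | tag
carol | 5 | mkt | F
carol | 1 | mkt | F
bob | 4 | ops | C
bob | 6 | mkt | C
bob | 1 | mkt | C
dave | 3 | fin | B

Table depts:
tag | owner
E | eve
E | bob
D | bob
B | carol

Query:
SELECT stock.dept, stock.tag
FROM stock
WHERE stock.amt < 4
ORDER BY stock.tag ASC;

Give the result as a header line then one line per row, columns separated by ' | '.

After WHERE (3 rows):
stock.owner | stock.amt | stock.dept | stock.tag
carol | 1 | mkt | F
bob | 1 | mkt | C
dave | 3 | fin | B
After SELECT (3 rows):
stock.dept | stock.tag
mkt | F
mkt | C
fin | B
After ORDER BY (3 rows):
stock.dept | stock.tag
fin | B
mkt | C
mkt | F

== RESULT ==
stock.dept | stock.tag
fin | B
mkt | C
mkt | F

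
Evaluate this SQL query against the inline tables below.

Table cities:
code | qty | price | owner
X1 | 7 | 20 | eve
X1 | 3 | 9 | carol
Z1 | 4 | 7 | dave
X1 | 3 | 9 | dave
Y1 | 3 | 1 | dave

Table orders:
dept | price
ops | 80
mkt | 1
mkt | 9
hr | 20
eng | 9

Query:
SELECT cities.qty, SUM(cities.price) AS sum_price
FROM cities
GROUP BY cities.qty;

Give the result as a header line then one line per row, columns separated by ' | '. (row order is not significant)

== RESULT ==
cities.qty | sum_price
7 | 20
3 | 19
4 | 7

Derivation:
After GROUP BY (3 rows):
cities.qty | sum_price
7 | 20
3 | 19
4 | 7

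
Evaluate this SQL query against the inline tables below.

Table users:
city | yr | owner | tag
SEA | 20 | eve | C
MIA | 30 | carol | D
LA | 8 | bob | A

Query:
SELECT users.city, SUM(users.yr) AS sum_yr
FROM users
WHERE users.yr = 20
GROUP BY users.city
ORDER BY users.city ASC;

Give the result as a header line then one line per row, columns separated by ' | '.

== RESULT ==
users.city | sum_yr
SEA | 20

Derivation:
After WHERE (1 rows):
users.city | users.yr | users.owner | users.tag
SEA | 20 | eve | C
After GROUP BY (1 rows):
users.city | sum_yr
SEA | 20
After ORDER BY (1 rows):
users.city | sum_yr
SEA | 20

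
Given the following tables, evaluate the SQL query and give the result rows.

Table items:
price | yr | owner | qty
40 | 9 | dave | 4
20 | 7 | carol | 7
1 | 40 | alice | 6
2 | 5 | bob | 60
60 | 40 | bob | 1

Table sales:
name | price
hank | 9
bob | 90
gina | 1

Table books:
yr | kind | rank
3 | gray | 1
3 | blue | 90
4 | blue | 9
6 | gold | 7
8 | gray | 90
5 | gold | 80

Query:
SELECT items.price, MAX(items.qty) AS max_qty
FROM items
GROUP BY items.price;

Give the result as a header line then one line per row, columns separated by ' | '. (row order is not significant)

After GROUP BY (5 rows):
items.price | max_qty
40 | 4
20 | 7
1 | 6
2 | 60
60 | 1

== RESULT ==
items.price | max_qty
40 | 4
20 | 7
1 | 6
2 | 60
60 | 1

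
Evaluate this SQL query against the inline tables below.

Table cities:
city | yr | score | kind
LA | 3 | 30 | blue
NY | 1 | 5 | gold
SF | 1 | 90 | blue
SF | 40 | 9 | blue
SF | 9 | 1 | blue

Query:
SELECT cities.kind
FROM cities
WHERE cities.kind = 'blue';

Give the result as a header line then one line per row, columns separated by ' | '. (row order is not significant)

== RESULT ==
cities.kind
blue
blue
blue
blue

Derivation:
After WHERE (4 rows):
cities.city | cities.yr | cities.score | cities.kind
LA | 3 | 30 | blue
SF | 1 | 90 | blue
SF | 40 | 9 | blue
SF | 9 | 1 | blue
After SELECT (4 rows):
cities.kind
blue
blue
blue
blue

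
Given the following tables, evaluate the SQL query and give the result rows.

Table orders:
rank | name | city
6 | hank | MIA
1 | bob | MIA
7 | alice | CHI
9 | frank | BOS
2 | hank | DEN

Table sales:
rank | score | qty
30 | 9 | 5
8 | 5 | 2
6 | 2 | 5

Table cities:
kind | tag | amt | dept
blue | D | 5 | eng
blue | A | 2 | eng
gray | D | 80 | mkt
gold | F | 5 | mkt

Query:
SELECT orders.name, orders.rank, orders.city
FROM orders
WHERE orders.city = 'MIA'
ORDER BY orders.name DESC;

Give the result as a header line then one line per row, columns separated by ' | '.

After WHERE (2 rows):
orders.rank | orders.name | orders.city
6 | hank | MIA
1 | bob | MIA
After SELECT (2 rows):
orders.name | orders.rank | orders.city
hank | 6 | MIA
bob | 1 | MIA
After ORDER BY (2 rows):
orders.name | orders.rank | orders.city
hank | 6 | MIA
bob | 1 | MIA

== RESULT ==
orders.name | orders.rank | orders.city
hank | 6 | MIA
bob | 1 | MIA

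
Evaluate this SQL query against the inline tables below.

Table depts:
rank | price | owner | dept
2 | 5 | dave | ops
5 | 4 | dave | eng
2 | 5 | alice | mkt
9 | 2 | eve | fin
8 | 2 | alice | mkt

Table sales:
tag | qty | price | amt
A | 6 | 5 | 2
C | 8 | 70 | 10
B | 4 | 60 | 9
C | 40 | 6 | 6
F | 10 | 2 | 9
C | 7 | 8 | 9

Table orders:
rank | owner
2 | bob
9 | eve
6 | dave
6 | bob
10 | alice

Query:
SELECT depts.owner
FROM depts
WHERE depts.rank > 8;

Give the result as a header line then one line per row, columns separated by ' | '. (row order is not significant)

== RESULT ==
depts.owner
eve

Derivation:
After WHERE (1 rows):
depts.rank | depts.price | depts.owner | depts.dept
9 | 2 | eve | fin
After SELECT (1 rows):
depts.owner
eve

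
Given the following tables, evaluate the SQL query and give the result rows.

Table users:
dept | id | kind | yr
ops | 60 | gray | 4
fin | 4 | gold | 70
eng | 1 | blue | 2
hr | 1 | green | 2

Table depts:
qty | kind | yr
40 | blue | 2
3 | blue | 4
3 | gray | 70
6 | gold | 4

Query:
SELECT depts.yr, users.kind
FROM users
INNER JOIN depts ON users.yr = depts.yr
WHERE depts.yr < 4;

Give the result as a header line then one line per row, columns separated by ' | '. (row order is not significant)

== RESULT ==
depts.yr | users.kind
2 | blue
2 | green

Derivation:
After JOIN depts (5 rows):
users.dept | users.id | users.kind | users.yr | depts.qty | depts.kind | depts.yr
ops | 60 | gray | 4 | 3 | blue | 4
ops | 60 | gray | 4 | 6 | gold | 4
fin | 4 | gold | 70 | 3 | gray | 70
eng | 1 | blue | 2 | 40 | blue | 2
hr | 1 | green | 2 | 40 | blue | 2
After WHERE (2 rows):
users.dept | users.id | users.kind | users.yr | depts.qty | depts.kind | depts.yr
eng | 1 | blue | 2 | 40 | blue | 2
hr | 1 | green | 2 | 40 | blue | 2
After SELECT (2 rows):
depts.yr | users.kind
2 | blue
2 | green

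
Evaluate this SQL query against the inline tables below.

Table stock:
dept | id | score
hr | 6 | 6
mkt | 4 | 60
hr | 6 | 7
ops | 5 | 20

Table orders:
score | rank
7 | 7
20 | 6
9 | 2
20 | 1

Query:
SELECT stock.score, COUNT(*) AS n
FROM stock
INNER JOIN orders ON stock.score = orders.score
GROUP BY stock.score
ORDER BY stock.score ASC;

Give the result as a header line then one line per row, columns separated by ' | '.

== RESULT ==
stock.score | n
7 | 1
20 | 2

Derivation:
After JOIN orders (3 rows):
stock.dept | stock.id | stock.score | orders.score | orders.rank
hr | 6 | 7 | 7 | 7
ops | 5 | 20 | 20 | 6
ops | 5 | 20 | 20 | 1
After GROUP BY (2 rows):
stock.score | n
7 | 1
20 | 2
After ORDER BY (2 rows):
stock.score | n
7 | 1
20 | 2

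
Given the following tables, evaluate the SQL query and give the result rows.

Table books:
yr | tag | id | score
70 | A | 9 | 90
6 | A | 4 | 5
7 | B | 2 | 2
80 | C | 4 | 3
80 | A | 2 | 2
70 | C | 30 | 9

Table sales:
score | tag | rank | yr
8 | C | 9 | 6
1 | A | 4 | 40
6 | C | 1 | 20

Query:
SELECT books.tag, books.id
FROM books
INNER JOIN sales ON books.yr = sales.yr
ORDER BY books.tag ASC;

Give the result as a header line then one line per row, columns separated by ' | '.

After JOIN sales (1 rows):
books.yr | books.tag | books.id | books.score | sales.score | sales.tag | sales.rank | sales.yr
6 | A | 4 | 5 | 8 | C | 9 | 6
After SELECT (1 rows):
books.tag | books.id
A | 4
After ORDER BY (1 rows):
books.tag | books.id
A | 4

== RESULT ==
books.tag | books.id
A | 4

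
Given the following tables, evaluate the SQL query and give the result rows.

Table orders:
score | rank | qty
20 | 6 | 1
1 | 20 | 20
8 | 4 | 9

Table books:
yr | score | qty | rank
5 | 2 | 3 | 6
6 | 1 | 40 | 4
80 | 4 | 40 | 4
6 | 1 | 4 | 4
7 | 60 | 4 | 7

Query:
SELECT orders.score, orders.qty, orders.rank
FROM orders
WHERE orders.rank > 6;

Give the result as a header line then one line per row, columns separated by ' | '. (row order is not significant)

After WHERE (1 rows):
orders.score | orders.rank | orders.qty
1 | 20 | 20
After SELECT (1 rows):
orders.score | orders.qty | orders.rank
1 | 20 | 20

== RESULT ==
orders.score | orders.qty | orders.rank
1 | 20 | 20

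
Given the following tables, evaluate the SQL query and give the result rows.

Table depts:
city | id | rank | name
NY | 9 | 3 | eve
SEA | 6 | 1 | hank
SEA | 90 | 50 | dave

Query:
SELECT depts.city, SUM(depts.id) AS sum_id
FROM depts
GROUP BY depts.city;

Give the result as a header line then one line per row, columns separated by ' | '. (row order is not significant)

After GROUP BY (2 rows):
depts.city | sum_id
NY | 9
SEA | 96

== RESULT ==
depts.city | sum_id
NY | 9
SEA | 96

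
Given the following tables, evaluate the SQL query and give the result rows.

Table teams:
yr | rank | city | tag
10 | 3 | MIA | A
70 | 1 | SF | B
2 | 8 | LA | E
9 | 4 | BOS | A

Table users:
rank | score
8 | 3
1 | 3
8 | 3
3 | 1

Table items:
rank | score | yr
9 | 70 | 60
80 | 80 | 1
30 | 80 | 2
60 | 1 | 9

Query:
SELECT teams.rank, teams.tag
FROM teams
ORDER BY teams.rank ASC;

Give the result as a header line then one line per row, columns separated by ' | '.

== RESULT ==
teams.rank | teams.tag
1 | B
3 | A
4 | A
8 | E

Derivation:
After SELECT (4 rows):
teams.rank | teams.tag
3 | A
1 | B
8 | E
4 | A
After ORDER BY (4 rows):
teams.rank | teams.tag
1 | B
3 | A
4 | A
8 | E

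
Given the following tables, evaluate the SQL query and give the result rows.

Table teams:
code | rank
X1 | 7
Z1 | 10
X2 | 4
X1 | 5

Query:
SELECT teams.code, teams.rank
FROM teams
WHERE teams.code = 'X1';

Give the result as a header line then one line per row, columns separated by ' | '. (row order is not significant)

After WHERE (2 rows):
teams.code | teams.rank
X1 | 7
X1 | 5
After SELECT (2 rows):
teams.code | teams.rank
X1 | 7
X1 | 5

== RESULT ==
teams.code | teams.rank
X1 | 7
X1 | 5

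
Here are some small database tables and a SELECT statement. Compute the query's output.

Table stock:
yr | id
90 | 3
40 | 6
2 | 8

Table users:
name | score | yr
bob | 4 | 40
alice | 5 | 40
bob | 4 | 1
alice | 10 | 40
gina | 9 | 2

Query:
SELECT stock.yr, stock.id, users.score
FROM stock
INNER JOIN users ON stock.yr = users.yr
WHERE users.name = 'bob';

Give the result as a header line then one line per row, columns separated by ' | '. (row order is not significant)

After JOIN users (4 rows):
stock.yr | stock.id | users.name | users.score | users.yr
40 | 6 | bob | 4 | 40
40 | 6 | alice | 5 | 40
40 | 6 | alice | 10 | 40
2 | 8 | gina | 9 | 2
After WHERE (1 rows):
stock.yr | stock.id | users.name | users.score | users.yr
40 | 6 | bob | 4 | 40
After SELECT (1 rows):
stock.yr | stock.id | users.score
40 | 6 | 4

== RESULT ==
stock.yr | stock.id | users.score
40 | 6 | 4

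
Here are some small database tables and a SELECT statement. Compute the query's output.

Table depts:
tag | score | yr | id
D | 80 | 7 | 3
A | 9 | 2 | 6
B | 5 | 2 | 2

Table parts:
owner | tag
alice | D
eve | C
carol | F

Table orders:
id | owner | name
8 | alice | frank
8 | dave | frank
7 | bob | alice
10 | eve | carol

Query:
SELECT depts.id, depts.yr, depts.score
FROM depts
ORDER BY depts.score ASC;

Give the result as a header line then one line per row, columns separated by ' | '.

== RESULT ==
depts.id | depts.yr | depts.score
2 | 2 | 5
6 | 2 | 9
3 | 7 | 80

Derivation:
After SELECT (3 rows):
depts.id | depts.yr | depts.score
3 | 7 | 80
6 | 2 | 9
2 | 2 | 5
After ORDER BY (3 rows):
depts.id | depts.yr | depts.score
2 | 2 | 5
6 | 2 | 9
3 | 7 | 80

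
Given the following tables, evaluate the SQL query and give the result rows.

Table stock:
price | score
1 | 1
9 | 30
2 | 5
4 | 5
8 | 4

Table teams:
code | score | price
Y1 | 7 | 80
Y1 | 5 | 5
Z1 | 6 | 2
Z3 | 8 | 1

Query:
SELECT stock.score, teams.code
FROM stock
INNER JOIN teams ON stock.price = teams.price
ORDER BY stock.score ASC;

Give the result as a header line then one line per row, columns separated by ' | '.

After JOIN teams (2 rows):
stock.price | stock.score | teams.code | teams.score | teams.price
1 | 1 | Z3 | 8 | 1
2 | 5 | Z1 | 6 | 2
After SELECT (2 rows):
stock.score | teams.code
1 | Z3
5 | Z1
After ORDER BY (2 rows):
stock.score | teams.code
1 | Z3
5 | Z1

== RESULT ==
stock.score | teams.code
1 | Z3
5 | Z1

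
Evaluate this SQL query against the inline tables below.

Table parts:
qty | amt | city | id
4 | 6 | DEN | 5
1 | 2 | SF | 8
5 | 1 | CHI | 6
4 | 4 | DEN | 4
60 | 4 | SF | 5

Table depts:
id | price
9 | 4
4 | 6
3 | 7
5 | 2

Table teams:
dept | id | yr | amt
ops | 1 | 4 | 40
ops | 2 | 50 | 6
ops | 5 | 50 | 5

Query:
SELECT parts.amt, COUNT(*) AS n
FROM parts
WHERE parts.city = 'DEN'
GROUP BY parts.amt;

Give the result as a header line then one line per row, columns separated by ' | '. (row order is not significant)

== RESULT ==
parts.amt | n
6 | 1
4 | 1

Derivation:
After WHERE (2 rows):
parts.qty | parts.amt | parts.city | parts.id
4 | 6 | DEN | 5
4 | 4 | DEN | 4
After GROUP BY (2 rows):
parts.amt | n
6 | 1
4 | 1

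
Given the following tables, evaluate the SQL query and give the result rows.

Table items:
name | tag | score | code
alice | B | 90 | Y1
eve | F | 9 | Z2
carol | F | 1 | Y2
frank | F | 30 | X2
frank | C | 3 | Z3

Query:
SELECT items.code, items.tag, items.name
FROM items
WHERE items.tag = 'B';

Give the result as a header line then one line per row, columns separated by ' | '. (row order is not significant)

After WHERE (1 rows):
items.name | items.tag | items.score | items.code
alice | B | 90 | Y1
After SELECT (1 rows):
items.code | items.tag | items.name
Y1 | B | alice

== RESULT ==
items.code | items.tag | items.name
Y1 | B | alice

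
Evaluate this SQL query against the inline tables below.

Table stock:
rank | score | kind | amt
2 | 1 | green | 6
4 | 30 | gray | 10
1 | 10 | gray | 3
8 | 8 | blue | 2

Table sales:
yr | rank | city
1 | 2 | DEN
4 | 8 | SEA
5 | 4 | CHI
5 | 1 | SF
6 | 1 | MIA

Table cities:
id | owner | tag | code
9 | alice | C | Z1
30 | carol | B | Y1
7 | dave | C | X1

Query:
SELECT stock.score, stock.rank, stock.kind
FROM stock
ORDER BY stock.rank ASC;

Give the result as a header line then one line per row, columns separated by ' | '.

== RESULT ==
stock.score | stock.rank | stock.kind
10 | 1 | gray
1 | 2 | green
30 | 4 | gray
8 | 8 | blue

Derivation:
After SELECT (4 rows):
stock.score | stock.rank | stock.kind
1 | 2 | green
30 | 4 | gray
10 | 1 | gray
8 | 8 | blue
After ORDER BY (4 rows):
stock.score | stock.rank | stock.kind
10 | 1 | gray
1 | 2 | green
30 | 4 | gray
8 | 8 | blue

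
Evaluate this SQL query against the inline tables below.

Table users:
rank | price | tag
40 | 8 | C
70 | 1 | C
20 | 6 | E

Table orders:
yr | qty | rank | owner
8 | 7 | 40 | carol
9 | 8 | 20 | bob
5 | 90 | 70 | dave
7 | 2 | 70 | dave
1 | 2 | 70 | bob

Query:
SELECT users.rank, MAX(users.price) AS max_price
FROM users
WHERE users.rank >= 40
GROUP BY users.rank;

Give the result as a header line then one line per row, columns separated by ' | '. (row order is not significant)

== RESULT ==
users.rank | max_price
40 | 8
70 | 1

Derivation:
After WHERE (2 rows):
users.rank | users.price | users.tag
40 | 8 | C
70 | 1 | C
After GROUP BY (2 rows):
users.rank | max_price
40 | 8
70 | 1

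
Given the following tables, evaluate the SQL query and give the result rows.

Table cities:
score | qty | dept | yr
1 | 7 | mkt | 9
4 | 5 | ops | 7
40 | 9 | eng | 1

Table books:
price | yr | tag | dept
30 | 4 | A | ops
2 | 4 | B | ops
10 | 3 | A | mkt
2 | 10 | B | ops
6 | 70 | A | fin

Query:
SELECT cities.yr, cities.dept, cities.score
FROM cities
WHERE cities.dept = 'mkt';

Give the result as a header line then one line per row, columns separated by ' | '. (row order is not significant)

== RESULT ==
cities.yr | cities.dept | cities.score
9 | mkt | 1

Derivation:
After WHERE (1 rows):
cities.score | cities.qty | cities.dept | cities.yr
1 | 7 | mkt | 9
After SELECT (1 rows):
cities.yr | cities.dept | cities.score
9 | mkt | 1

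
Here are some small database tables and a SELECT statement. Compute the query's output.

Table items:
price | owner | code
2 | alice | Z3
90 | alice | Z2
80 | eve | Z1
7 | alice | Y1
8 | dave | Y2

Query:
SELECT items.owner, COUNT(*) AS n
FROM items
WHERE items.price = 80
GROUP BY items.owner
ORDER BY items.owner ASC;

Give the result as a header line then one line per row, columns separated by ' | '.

== RESULT ==
items.owner | n
eve | 1

Derivation:
After WHERE (1 rows):
items.price | items.owner | items.code
80 | eve | Z1
After GROUP BY (1 rows):
items.owner | n
eve | 1
After ORDER BY (1 rows):
items.owner | n
eve | 1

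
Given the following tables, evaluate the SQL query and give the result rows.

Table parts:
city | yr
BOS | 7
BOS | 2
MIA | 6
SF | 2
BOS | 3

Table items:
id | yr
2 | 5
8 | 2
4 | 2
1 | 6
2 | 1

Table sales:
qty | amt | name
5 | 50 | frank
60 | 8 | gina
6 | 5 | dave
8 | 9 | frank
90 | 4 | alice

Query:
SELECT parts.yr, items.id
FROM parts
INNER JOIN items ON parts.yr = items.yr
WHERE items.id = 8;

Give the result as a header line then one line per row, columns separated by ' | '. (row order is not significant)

After JOIN items (5 rows):
parts.city | parts.yr | items.id | items.yr
BOS | 2 | 8 | 2
BOS | 2 | 4 | 2
MIA | 6 | 1 | 6
SF | 2 | 8 | 2
SF | 2 | 4 | 2
After WHERE (2 rows):
parts.city | parts.yr | items.id | items.yr
BOS | 2 | 8 | 2
SF | 2 | 8 | 2
After SELECT (2 rows):
parts.yr | items.id
2 | 8
2 | 8

== RESULT ==
parts.yr | items.id
2 | 8
2 | 8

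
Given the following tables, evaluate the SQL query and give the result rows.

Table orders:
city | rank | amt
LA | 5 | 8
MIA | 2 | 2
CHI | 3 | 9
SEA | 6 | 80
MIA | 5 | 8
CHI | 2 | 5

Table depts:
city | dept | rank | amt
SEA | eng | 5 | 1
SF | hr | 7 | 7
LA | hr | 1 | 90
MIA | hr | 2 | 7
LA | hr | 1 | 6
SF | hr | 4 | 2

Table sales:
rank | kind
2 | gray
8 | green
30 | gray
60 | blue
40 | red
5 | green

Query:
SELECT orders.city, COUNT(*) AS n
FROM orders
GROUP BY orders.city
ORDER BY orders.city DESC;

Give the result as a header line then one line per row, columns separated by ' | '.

== RESULT ==
orders.city | n
SEA | 1
MIA | 2
LA | 1
CHI | 2

Derivation:
After GROUP BY (4 rows):
orders.city | n
LA | 1
MIA | 2
CHI | 2
SEA | 1
After ORDER BY (4 rows):
orders.city | n
SEA | 1
MIA | 2
LA | 1
CHI | 2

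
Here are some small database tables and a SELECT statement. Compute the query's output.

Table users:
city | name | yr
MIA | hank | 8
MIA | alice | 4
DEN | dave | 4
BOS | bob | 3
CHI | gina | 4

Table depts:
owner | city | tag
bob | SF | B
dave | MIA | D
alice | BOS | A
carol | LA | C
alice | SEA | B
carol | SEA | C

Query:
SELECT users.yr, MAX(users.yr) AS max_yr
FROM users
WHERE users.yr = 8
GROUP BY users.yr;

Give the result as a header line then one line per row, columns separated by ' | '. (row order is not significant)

== RESULT ==
users.yr | max_yr
8 | 8

Derivation:
After WHERE (1 rows):
users.city | users.name | users.yr
MIA | hank | 8
After GROUP BY (1 rows):
users.yr | max_yr
8 | 8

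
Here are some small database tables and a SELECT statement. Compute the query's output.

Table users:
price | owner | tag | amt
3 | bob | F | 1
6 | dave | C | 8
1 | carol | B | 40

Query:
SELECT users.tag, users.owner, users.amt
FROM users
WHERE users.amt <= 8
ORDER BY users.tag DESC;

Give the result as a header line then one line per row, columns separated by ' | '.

After WHERE (2 rows):
users.price | users.owner | users.tag | users.amt
3 | bob | F | 1
6 | dave | C | 8
After SELECT (2 rows):
users.tag | users.owner | users.amt
F | bob | 1
C | dave | 8
After ORDER BY (2 rows):
users.tag | users.owner | users.amt
F | bob | 1
C | dave | 8

== RESULT ==
users.tag | users.owner | users.amt
F | bob | 1
C | dave | 8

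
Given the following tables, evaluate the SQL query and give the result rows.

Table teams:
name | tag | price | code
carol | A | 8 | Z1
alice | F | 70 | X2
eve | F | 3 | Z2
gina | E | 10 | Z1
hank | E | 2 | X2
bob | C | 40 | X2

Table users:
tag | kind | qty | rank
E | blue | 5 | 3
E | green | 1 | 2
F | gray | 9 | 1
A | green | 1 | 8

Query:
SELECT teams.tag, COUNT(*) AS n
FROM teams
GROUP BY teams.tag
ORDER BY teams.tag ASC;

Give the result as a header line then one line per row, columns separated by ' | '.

== RESULT ==
teams.tag | n
A | 1
C | 1
E | 2
F | 2

Derivation:
After GROUP BY (4 rows):
teams.tag | n
A | 1
F | 2
E | 2
C | 1
After ORDER BY (4 rows):
teams.tag | n
A | 1
C | 1
E | 2
F | 2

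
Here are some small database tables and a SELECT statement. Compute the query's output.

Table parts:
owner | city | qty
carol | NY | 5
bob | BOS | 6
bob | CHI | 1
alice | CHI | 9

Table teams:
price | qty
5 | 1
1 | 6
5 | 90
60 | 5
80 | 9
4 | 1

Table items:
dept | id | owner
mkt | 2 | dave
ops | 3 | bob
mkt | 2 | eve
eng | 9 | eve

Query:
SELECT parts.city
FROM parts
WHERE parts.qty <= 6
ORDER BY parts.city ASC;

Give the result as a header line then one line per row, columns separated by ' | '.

After WHERE (3 rows):
parts.owner | parts.city | parts.qty
carol | NY | 5
bob | BOS | 6
bob | CHI | 1
After SELECT (3 rows):
parts.city
NY
BOS
CHI
After ORDER BY (3 rows):
parts.city
BOS
CHI
NY

== RESULT ==
parts.city
BOS
CHI
NY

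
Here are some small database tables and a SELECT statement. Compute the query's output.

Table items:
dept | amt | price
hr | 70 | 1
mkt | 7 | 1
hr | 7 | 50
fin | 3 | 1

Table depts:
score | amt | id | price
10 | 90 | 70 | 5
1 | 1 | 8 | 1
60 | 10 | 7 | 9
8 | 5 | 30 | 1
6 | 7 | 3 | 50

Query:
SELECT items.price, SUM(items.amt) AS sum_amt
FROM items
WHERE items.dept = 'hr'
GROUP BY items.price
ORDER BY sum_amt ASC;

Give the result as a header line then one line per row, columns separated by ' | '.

After WHERE (2 rows):
items.dept | items.amt | items.price
hr | 70 | 1
hr | 7 | 50
After GROUP BY (2 rows):
items.price | sum_amt
1 | 70
50 | 7
After ORDER BY (2 rows):
items.price | sum_amt
50 | 7
1 | 70

== RESULT ==
items.price | sum_amt
50 | 7
1 | 70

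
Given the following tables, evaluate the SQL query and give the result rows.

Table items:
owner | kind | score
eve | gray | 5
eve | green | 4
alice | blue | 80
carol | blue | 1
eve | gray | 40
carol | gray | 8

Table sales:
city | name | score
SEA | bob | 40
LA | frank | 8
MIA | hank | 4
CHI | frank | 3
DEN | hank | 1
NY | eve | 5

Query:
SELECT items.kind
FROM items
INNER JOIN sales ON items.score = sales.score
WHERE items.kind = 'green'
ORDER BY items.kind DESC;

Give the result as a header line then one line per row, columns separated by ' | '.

== RESULT ==
items.kind
green

Derivation:
After JOIN sales (5 rows):
items.owner | items.kind | items.score | sales.city | sales.name | sales.score
eve | gray | 5 | NY | eve | 5
eve | green | 4 | MIA | hank | 4
carol | blue | 1 | DEN | hank | 1
eve | gray | 40 | SEA | bob | 40
carol | gray | 8 | LA | frank | 8
After WHERE (1 rows):
items.owner | items.kind | items.score | sales.city | sales.name | sales.score
eve | green | 4 | MIA | hank | 4
After SELECT (1 rows):
items.kind
green
After ORDER BY (1 rows):
items.kind
green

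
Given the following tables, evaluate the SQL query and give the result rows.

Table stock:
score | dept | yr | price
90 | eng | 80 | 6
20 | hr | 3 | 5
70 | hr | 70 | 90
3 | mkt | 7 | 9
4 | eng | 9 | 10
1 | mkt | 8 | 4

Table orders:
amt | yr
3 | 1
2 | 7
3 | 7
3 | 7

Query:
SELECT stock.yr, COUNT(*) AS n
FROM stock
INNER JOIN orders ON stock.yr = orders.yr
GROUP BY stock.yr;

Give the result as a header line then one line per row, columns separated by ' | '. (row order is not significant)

== RESULT ==
stock.yr | n
7 | 3

Derivation:
After JOIN orders (3 rows):
stock.score | stock.dept | stock.yr | stock.price | orders.amt | orders.yr
3 | mkt | 7 | 9 | 2 | 7
3 | mkt | 7 | 9 | 3 | 7
3 | mkt | 7 | 9 | 3 | 7
After GROUP BY (1 rows):
stock.yr | n
7 | 3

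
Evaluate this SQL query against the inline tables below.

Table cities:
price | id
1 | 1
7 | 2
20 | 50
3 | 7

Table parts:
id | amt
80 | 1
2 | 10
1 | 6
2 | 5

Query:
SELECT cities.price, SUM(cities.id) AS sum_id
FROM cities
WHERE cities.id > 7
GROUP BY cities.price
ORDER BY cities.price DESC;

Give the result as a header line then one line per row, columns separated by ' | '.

After WHERE (1 rows):
cities.price | cities.id
20 | 50
After GROUP BY (1 rows):
cities.price | sum_id
20 | 50
After ORDER BY (1 rows):
cities.price | sum_id
20 | 50

== RESULT ==
cities.price | sum_id
20 | 50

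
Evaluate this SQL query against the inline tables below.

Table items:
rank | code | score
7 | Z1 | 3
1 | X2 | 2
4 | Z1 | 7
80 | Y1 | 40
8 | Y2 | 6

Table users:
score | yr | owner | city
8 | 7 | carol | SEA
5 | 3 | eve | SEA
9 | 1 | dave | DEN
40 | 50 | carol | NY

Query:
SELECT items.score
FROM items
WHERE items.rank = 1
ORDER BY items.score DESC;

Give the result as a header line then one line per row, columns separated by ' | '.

== RESULT ==
items.score
2

Derivation:
After WHERE (1 rows):
items.rank | items.code | items.score
1 | X2 | 2
After SELECT (1 rows):
items.score
2
After ORDER BY (1 rows):
items.score
2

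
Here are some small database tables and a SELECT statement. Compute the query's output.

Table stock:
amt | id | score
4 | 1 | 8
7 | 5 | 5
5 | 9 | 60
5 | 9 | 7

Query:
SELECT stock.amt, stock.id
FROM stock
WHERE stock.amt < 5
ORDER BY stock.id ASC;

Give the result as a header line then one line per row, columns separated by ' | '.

== RESULT ==
stock.amt | stock.id
4 | 1

Derivation:
After WHERE (1 rows):
stock.amt | stock.id | stock.score
4 | 1 | 8
After SELECT (1 rows):
stock.amt | stock.id
4 | 1
After ORDER BY (1 rows):
stock.amt | stock.id
4 | 1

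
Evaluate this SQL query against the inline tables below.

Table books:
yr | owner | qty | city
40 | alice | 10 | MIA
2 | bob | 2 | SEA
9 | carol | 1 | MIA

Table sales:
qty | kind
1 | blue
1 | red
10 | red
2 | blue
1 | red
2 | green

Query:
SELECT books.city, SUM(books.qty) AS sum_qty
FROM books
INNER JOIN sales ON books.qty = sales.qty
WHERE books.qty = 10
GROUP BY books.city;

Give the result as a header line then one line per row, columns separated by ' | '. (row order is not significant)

After JOIN sales (6 rows):
books.yr | books.owner | books.qty | books.city | sales.qty | sales.kind
40 | alice | 10 | MIA | 10 | red
2 | bob | 2 | SEA | 2 | blue
2 | bob | 2 | SEA | 2 | green
9 | carol | 1 | MIA | 1 | blue
9 | carol | 1 | MIA | 1 | red
9 | carol | 1 | MIA | 1 | red
After WHERE (1 rows):
books.yr | books.owner | books.qty | books.city | sales.qty | sales.kind
40 | alice | 10 | MIA | 10 | red
After GROUP BY (1 rows):
books.city | sum_qty
MIA | 10

== RESULT ==
books.city | sum_qty
MIA | 10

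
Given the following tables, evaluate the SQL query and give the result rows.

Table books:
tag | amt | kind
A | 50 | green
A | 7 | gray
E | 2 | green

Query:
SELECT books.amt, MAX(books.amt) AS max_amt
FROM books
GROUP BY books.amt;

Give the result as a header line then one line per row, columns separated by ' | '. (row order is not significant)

After GROUP BY (3 rows):
books.amt | max_amt
50 | 50
7 | 7
2 | 2

== RESULT ==
books.amt | max_amt
50 | 50
7 | 7
2 | 2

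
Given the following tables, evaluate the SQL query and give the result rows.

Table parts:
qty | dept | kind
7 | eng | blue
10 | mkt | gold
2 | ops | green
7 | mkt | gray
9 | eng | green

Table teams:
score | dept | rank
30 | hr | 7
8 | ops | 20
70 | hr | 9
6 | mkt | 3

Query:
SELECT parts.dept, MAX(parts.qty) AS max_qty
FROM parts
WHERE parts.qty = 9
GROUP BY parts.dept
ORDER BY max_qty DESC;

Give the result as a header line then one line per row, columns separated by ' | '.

== RESULT ==
parts.dept | max_qty
eng | 9

Derivation:
After WHERE (1 rows):
parts.qty | parts.dept | parts.kind
9 | eng | green
After GROUP BY (1 rows):
parts.dept | max_qty
eng | 9
After ORDER BY (1 rows):
parts.dept | max_qty
eng | 9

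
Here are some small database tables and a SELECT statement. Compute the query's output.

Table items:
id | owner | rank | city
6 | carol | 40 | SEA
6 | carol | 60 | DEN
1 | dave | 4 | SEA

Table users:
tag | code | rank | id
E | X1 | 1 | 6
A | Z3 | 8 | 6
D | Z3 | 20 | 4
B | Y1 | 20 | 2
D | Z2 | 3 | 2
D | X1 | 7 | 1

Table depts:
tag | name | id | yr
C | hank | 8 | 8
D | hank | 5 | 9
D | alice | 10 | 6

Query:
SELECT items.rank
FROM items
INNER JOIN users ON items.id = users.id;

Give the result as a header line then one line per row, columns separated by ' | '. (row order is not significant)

After JOIN users (5 rows):
items.id | items.owner | items.rank | items.city | users.tag | users.code | users.rank | users.id
6 | carol | 40 | SEA | E | X1 | 1 | 6
6 | carol | 40 | SEA | A | Z3 | 8 | 6
6 | carol | 60 | DEN | E | X1 | 1 | 6
6 | carol | 60 | DEN | A | Z3 | 8 | 6
1 | dave | 4 | SEA | D | X1 | 7 | 1
After SELECT (5 rows):
items.rank
40
40
60
60
4

== RESULT ==
items.rank
40
40
60
60
4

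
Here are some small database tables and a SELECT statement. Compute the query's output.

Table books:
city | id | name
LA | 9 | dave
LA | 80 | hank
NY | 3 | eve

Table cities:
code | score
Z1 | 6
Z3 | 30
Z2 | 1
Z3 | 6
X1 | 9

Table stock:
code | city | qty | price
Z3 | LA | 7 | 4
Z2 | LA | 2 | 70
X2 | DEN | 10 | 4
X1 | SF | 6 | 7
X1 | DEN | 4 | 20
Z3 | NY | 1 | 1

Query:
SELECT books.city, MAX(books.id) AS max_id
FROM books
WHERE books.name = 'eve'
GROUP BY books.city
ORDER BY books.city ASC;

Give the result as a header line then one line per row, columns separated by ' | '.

After WHERE (1 rows):
books.city | books.id | books.name
NY | 3 | eve
After GROUP BY (1 rows):
books.city | max_id
NY | 3
After ORDER BY (1 rows):
books.city | max_id
NY | 3

== RESULT ==
books.city | max_id
NY | 3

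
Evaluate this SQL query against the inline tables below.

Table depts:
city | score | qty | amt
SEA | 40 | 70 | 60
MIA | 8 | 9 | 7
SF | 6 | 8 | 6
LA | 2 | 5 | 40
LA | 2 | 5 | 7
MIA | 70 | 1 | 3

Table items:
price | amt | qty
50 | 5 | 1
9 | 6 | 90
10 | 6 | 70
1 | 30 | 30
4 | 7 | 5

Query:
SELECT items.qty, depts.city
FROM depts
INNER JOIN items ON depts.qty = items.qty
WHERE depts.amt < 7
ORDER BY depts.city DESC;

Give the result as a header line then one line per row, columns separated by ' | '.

After JOIN items (4 rows):
depts.city | depts.score | depts.qty | depts.amt | items.price | items.amt | items.qty
SEA | 40 | 70 | 60 | 10 | 6 | 70
LA | 2 | 5 | 40 | 4 | 7 | 5
LA | 2 | 5 | 7 | 4 | 7 | 5
MIA | 70 | 1 | 3 | 50 | 5 | 1
After WHERE (1 rows):
depts.city | depts.score | depts.qty | depts.amt | items.price | items.amt | items.qty
MIA | 70 | 1 | 3 | 50 | 5 | 1
After SELECT (1 rows):
items.qty | depts.city
1 | MIA
After ORDER BY (1 rows):
items.qty | depts.city
1 | MIA

== RESULT ==
items.qty | depts.city
1 | MIA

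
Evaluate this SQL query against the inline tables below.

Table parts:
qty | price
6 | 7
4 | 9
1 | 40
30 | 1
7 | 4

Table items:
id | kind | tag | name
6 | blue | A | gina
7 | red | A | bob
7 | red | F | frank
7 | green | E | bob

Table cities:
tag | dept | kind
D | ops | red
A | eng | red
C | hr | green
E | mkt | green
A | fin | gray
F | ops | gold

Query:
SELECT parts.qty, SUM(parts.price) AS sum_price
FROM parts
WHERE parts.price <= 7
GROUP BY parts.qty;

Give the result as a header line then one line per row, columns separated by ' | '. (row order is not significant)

== RESULT ==
parts.qty | sum_price
6 | 7
30 | 1
7 | 4

Derivation:
After WHERE (3 rows):
parts.qty | parts.price
6 | 7
30 | 1
7 | 4
After GROUP BY (3 rows):
parts.qty | sum_price
6 | 7
30 | 1
7 | 4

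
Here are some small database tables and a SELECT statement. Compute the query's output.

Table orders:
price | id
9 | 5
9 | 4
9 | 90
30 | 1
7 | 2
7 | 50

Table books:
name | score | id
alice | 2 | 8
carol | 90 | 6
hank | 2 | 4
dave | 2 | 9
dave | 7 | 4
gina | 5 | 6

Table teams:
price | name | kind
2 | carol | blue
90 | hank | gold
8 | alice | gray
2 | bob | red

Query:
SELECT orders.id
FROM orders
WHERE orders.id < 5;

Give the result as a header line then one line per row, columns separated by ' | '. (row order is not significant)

After WHERE (3 rows):
orders.price | orders.id
9 | 4
30 | 1
7 | 2
After SELECT (3 rows):
orders.id
4
1
2

== RESULT ==
orders.id
4
1
2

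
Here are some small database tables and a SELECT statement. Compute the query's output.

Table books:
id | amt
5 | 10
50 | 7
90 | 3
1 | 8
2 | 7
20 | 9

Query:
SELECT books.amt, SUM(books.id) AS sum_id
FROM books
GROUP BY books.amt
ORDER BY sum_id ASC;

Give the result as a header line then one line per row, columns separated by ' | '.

== RESULT ==
books.amt | sum_id
8 | 1
10 | 5
9 | 20
7 | 52
3 | 90

Derivation:
After GROUP BY (5 rows):
books.amt | sum_id
10 | 5
7 | 52
3 | 90
8 | 1
9 | 20
After ORDER BY (5 rows):
books.amt | sum_id
8 | 1
10 | 5
9 | 20
7 | 52
3 | 90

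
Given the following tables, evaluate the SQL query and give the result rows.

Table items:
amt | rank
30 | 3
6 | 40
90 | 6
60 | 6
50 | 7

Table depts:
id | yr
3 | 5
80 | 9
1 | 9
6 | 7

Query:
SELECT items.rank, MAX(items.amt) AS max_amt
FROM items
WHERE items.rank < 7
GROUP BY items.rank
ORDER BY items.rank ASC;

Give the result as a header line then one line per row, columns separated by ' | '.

== RESULT ==
items.rank | max_amt
3 | 30
6 | 90

Derivation:
After WHERE (3 rows):
items.amt | items.rank
30 | 3
90 | 6
60 | 6
After GROUP BY (2 rows):
items.rank | max_amt
3 | 30
6 | 90
After ORDER BY (2 rows):
items.rank | max_amt
3 | 30
6 | 90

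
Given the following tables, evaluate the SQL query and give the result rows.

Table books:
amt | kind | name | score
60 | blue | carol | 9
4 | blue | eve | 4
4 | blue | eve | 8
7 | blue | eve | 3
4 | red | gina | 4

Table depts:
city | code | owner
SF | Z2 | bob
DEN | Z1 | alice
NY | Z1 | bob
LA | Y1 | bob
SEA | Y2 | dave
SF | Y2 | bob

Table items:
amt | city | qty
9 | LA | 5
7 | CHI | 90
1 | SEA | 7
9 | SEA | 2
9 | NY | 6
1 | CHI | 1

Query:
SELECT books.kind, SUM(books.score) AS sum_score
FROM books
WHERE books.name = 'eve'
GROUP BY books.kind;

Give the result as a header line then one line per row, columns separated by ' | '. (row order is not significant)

After WHERE (3 rows):
books.amt | books.kind | books.name | books.score
4 | blue | eve | 4
4 | blue | eve | 8
7 | blue | eve | 3
After GROUP BY (1 rows):
books.kind | sum_score
blue | 15

== RESULT ==
books.kind | sum_score
blue | 15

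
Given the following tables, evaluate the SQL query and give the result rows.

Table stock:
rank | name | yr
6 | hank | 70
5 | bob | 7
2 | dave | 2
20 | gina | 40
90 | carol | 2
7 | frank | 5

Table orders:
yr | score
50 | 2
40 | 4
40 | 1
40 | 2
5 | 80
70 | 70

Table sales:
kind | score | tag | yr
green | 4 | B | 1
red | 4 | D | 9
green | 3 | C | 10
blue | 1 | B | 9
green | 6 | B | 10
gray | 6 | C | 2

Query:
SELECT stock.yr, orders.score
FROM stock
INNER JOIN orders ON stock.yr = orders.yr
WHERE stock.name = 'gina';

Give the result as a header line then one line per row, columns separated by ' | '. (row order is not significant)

== RESULT ==
stock.yr | orders.score
40 | 4
40 | 1
40 | 2

Derivation:
After JOIN orders (5 rows):
stock.rank | stock.name | stock.yr | orders.yr | orders.score
6 | hank | 70 | 70 | 70
20 | gina | 40 | 40 | 4
20 | gina | 40 | 40 | 1
20 | gina | 40 | 40 | 2
7 | frank | 5 | 5 | 80
After WHERE (3 rows):
stock.rank | stock.name | stock.yr | orders.yr | orders.score
20 | gina | 40 | 40 | 4
20 | gina | 40 | 40 | 1
20 | gina | 40 | 40 | 2
After SELECT (3 rows):
stock.yr | orders.score
40 | 4
40 | 1
40 | 2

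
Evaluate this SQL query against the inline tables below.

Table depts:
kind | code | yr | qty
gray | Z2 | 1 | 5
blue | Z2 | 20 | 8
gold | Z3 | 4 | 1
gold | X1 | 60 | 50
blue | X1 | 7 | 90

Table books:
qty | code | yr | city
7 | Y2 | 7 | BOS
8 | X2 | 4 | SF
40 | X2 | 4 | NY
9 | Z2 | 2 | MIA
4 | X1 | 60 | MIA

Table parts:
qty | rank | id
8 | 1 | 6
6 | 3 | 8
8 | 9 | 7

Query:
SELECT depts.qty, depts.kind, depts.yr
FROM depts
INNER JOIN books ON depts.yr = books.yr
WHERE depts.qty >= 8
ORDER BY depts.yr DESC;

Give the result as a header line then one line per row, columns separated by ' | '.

After JOIN books (4 rows):
depts.kind | depts.code | depts.yr | depts.qty | books.qty | books.code | books.yr | books.city
gold | Z3 | 4 | 1 | 8 | X2 | 4 | SF
gold | Z3 | 4 | 1 | 40 | X2 | 4 | NY
gold | X1 | 60 | 50 | 4 | X1 | 60 | MIA
blue | X1 | 7 | 90 | 7 | Y2 | 7 | BOS
After WHERE (2 rows):
depts.kind | depts.code | depts.yr | depts.qty | books.qty | books.code | books.yr | books.city
gold | X1 | 60 | 50 | 4 | X1 | 60 | MIA
blue | X1 | 7 | 90 | 7 | Y2 | 7 | BOS
After SELECT (2 rows):
depts.qty | depts.kind | depts.yr
50 | gold | 60
90 | blue | 7
After ORDER BY (2 rows):
depts.qty | depts.kind | depts.yr
50 | gold | 60
90 | blue | 7

== RESULT ==
depts.qty | depts.kind | depts.yr
50 | gold | 60
90 | blue | 7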